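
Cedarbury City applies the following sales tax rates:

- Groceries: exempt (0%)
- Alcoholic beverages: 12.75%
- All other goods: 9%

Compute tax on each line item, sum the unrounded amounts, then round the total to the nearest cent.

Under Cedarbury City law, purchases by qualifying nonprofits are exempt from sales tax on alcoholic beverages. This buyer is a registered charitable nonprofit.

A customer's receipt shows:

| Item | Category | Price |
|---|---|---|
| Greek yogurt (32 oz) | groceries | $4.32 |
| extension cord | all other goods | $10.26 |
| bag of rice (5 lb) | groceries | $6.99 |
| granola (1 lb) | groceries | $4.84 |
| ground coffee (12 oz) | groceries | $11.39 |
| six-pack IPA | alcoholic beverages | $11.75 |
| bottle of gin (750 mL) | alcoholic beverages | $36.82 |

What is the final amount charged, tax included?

Greek yogurt (32 oz) $4.32: groceries → 0% → $0.00
Extension cord $10.26: all other goods → 9% → $0.9234
Bag of rice (5 lb) $6.99: groceries → 0% → $0.00
Granola (1 lb) $4.84: groceries → 0% → $0.00
Ground coffee (12 oz) $11.39: groceries → 0% → $0.00
Six-pack IPA $11.75: alcoholic beverages, buyer-exempt → 0% → $0.00
Bottle of gin (750 mL) $36.82: alcoholic beverages, buyer-exempt → 0% → $0.00
Subtotal = $86.37; unrounded tax = $0.9234 → $0.92; total due = $87.29

$87.29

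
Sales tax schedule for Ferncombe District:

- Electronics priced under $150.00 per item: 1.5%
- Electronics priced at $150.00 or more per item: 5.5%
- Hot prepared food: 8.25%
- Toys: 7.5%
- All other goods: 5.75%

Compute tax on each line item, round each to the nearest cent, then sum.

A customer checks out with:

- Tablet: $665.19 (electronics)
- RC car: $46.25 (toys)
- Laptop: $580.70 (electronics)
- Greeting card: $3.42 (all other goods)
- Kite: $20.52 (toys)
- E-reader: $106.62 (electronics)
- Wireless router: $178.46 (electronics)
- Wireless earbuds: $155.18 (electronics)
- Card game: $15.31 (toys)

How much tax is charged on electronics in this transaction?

$88.48

Tablet $665.19: electronics, $150.00 or more → 5.5% → $36.59
Laptop $580.70: electronics, $150.00 or more → 5.5% → $31.94
E-reader $106.62: electronics, under $150.00 → 1.5% → $1.60
Wireless router $178.46: electronics, $150.00 or more → 5.5% → $9.82
Wireless earbuds $155.18: electronics, $150.00 or more → 5.5% → $8.53
Tax on electronics = $36.59 + $31.94 + $1.60 + $9.82 + $8.53 = $88.48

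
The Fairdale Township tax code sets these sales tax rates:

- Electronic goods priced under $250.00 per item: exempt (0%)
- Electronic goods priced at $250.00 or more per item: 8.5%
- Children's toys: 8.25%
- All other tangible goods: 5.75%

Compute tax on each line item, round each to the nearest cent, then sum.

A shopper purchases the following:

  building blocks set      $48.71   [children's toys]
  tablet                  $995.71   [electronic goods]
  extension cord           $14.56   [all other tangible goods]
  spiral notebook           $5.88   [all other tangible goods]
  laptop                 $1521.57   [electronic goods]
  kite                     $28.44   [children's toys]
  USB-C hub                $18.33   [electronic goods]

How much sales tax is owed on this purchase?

Building blocks set $48.71: children's toys → 8.25% → $4.02
Tablet $995.71: electronic goods, $250.00 or more → 8.5% → $84.64
Extension cord $14.56: all other tangible goods → 5.75% → $0.84
Spiral notebook $5.88: all other tangible goods → 5.75% → $0.34
Laptop $1521.57: electronic goods, $250.00 or more → 8.5% → $129.33
Kite $28.44: children's toys → 8.25% → $2.35
USB-C hub $18.33: electronic goods, under $250.00 → 0% → $0.00
Total tax = $4.02 + $84.64 + $0.84 + $0.34 + $129.33 + $2.35 = $221.52

$221.52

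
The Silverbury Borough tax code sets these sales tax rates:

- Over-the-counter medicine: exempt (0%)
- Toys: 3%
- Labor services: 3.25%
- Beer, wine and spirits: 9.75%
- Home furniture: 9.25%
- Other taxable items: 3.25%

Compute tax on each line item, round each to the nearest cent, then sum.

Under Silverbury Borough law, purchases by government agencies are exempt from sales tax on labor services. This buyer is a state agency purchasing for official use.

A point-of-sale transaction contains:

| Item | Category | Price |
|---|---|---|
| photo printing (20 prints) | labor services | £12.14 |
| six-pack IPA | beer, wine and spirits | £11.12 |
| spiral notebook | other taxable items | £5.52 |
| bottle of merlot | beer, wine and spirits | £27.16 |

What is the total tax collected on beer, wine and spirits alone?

Six-pack IPA £11.12: beer, wine and spirits → 9.75% → £1.08
Bottle of merlot £27.16: beer, wine and spirits → 9.75% → £2.65
Tax on beer, wine and spirits = £1.08 + £2.65 = £3.73

£3.73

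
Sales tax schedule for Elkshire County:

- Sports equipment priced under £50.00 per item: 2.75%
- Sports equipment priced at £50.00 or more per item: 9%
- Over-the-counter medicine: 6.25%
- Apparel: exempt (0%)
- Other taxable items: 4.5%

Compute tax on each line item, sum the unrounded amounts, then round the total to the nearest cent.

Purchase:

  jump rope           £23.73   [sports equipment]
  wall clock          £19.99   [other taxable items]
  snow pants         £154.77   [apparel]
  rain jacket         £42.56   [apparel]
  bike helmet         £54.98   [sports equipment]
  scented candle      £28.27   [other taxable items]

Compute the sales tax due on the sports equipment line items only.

£5.60

Jump rope £23.73: sports equipment, under £50.00 → 2.75% → £0.652575
Bike helmet £54.98: sports equipment, £50.00 or more → 9% → £4.9482
Tax on sports equipment: unrounded sum = £5.600775 → £5.60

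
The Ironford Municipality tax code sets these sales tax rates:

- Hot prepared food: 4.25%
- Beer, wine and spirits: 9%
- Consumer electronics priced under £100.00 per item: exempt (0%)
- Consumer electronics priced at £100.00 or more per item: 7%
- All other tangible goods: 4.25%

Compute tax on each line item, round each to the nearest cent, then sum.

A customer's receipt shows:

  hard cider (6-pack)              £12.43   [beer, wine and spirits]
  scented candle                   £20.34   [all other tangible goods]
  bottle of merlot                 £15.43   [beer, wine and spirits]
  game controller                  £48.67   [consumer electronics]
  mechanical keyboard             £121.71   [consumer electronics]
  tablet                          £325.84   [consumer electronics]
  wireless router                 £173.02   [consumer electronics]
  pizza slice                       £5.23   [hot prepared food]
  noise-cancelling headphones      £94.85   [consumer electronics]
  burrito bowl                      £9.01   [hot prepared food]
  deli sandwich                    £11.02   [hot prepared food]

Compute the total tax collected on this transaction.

Hard cider (6-pack) £12.43: beer, wine and spirits → 9% → £1.12
Scented candle £20.34: all other tangible goods → 4.25% → £0.86
Bottle of merlot £15.43: beer, wine and spirits → 9% → £1.39
Game controller £48.67: consumer electronics, under £100.00 → 0% → £0.00
Mechanical keyboard £121.71: consumer electronics, £100.00 or more → 7% → £8.52
Tablet £325.84: consumer electronics, £100.00 or more → 7% → £22.81
Wireless router £173.02: consumer electronics, £100.00 or more → 7% → £12.11
Pizza slice £5.23: hot prepared food → 4.25% → £0.22
Noise-cancelling headphones £94.85: consumer electronics, under £100.00 → 0% → £0.00
Burrito bowl £9.01: hot prepared food → 4.25% → £0.38
Deli sandwich £11.02: hot prepared food → 4.25% → £0.47
Total tax = £1.12 + £0.86 + £1.39 + £8.52 + £22.81 + £12.11 + £0.22 + £0.38 + £0.47 = £47.88

£47.88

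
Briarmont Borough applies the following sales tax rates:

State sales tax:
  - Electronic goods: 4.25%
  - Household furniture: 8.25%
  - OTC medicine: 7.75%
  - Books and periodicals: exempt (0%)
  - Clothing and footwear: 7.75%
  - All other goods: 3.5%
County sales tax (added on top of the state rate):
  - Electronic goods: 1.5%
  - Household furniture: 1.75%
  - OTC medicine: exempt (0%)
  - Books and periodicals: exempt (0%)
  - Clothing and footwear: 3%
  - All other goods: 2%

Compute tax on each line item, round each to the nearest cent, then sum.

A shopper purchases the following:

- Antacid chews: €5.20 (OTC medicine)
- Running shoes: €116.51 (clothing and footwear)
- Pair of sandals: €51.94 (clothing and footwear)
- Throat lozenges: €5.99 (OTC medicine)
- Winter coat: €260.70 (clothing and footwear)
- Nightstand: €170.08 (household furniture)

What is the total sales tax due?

Antacid chews €5.20: OTC medicine → 7.75% + 0% county = 7.75% → €0.40
Running shoes €116.51: clothing and footwear → 7.75% + 3% county = 10.75% → €12.52
Pair of sandals €51.94: clothing and footwear → 7.75% + 3% county = 10.75% → €5.58
Throat lozenges €5.99: OTC medicine → 7.75% + 0% county = 7.75% → €0.46
Winter coat €260.70: clothing and footwear → 7.75% + 3% county = 10.75% → €28.03
Nightstand €170.08: household furniture → 8.25% + 1.75% county = 10% → €17.01
Total tax = €0.40 + €12.52 + €5.58 + €0.46 + €28.03 + €17.01 = €64.00

€64.00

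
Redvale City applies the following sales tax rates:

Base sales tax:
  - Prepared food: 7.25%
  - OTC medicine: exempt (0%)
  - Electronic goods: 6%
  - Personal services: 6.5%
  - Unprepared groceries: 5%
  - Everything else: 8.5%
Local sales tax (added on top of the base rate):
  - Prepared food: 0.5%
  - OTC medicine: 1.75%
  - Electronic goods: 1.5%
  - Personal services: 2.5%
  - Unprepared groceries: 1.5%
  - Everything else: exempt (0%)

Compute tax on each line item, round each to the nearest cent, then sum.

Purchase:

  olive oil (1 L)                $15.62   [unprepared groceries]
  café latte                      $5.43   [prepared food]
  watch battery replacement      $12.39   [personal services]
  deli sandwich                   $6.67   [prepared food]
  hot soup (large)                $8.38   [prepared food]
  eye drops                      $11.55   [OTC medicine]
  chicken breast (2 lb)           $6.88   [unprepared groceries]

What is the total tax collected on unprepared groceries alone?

$1.47

Olive oil (1 L) $15.62: unprepared groceries → 5% + 1.5% local = 6.5% → $1.02
Chicken breast (2 lb) $6.88: unprepared groceries → 5% + 1.5% local = 6.5% → $0.45
Tax on unprepared groceries = $1.02 + $0.45 = $1.47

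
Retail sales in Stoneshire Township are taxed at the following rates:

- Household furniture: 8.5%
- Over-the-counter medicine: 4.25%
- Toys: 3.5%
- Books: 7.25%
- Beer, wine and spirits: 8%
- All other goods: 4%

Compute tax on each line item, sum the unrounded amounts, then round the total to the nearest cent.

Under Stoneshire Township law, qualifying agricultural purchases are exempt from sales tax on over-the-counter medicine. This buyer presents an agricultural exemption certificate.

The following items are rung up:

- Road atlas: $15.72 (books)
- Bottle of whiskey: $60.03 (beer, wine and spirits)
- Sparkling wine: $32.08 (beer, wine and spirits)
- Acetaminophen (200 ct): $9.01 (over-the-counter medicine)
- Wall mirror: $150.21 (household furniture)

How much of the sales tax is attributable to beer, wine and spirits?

$7.37

Bottle of whiskey $60.03: beer, wine and spirits → 8% → $4.8024
Sparkling wine $32.08: beer, wine and spirits → 8% → $2.5664
Tax on beer, wine and spirits: unrounded sum = $7.3688 → $7.37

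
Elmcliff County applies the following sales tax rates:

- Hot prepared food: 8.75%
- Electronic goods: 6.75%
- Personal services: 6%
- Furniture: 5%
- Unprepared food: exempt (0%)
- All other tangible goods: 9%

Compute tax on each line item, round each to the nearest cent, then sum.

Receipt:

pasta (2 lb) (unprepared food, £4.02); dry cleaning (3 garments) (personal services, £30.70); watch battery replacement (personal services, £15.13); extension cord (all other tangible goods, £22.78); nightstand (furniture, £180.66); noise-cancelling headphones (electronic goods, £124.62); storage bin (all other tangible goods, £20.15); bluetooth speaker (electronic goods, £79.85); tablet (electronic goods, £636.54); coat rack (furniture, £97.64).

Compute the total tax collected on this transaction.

Pasta (2 lb) £4.02: unprepared food → 0% → £0.00
Dry cleaning (3 garments) £30.70: personal services → 6% → £1.84
Watch battery replacement £15.13: personal services → 6% → £0.91
Extension cord £22.78: all other tangible goods → 9% → £2.05
Nightstand £180.66: furniture → 5% → £9.03
Noise-cancelling headphones £124.62: electronic goods → 6.75% → £8.41
Storage bin £20.15: all other tangible goods → 9% → £1.81
Bluetooth speaker £79.85: electronic goods → 6.75% → £5.39
Tablet £636.54: electronic goods → 6.75% → £42.97
Coat rack £97.64: furniture → 5% → £4.88
Total tax = £1.84 + £0.91 + £2.05 + £9.03 + £8.41 + £1.81 + £5.39 + £42.97 + £4.88 = £77.29

£77.29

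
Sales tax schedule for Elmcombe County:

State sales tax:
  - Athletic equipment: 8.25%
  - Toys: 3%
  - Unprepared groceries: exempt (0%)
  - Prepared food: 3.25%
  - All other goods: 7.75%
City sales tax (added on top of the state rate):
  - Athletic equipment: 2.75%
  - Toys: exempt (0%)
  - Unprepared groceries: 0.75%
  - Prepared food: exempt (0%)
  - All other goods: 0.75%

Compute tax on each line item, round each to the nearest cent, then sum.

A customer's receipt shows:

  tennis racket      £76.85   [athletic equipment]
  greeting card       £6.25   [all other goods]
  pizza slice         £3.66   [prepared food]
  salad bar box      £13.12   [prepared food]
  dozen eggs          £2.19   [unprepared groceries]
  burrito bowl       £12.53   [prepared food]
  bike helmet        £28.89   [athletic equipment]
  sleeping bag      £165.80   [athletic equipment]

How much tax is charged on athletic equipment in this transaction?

Tennis racket £76.85: athletic equipment → 8.25% + 2.75% city = 11% → £8.45
Bike helmet £28.89: athletic equipment → 8.25% + 2.75% city = 11% → £3.18
Sleeping bag £165.80: athletic equipment → 8.25% + 2.75% city = 11% → £18.24
Tax on athletic equipment = £8.45 + £3.18 + £18.24 = £29.87

£29.87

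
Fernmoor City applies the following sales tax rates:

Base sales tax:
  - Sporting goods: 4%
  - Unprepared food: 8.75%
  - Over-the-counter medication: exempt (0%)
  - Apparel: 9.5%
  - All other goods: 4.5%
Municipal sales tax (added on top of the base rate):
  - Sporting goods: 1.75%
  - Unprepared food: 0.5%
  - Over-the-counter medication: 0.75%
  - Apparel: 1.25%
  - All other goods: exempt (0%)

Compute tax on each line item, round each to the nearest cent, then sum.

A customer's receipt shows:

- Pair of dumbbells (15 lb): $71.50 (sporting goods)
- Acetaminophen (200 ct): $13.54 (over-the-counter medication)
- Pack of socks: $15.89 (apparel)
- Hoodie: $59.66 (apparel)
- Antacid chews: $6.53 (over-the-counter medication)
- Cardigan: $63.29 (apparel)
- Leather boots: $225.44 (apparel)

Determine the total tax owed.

$43.41

Pair of dumbbells (15 lb) $71.50: sporting goods → 4% + 1.75% municipal = 5.75% → $4.11
Acetaminophen (200 ct) $13.54: over-the-counter medication → 0% + 0.75% municipal = 0.75% → $0.10
Pack of socks $15.89: apparel → 9.5% + 1.25% municipal = 10.75% → $1.71
Hoodie $59.66: apparel → 9.5% + 1.25% municipal = 10.75% → $6.41
Antacid chews $6.53: over-the-counter medication → 0% + 0.75% municipal = 0.75% → $0.05
Cardigan $63.29: apparel → 9.5% + 1.25% municipal = 10.75% → $6.80
Leather boots $225.44: apparel → 9.5% + 1.25% municipal = 10.75% → $24.23
Total tax = $4.11 + $0.10 + $1.71 + $6.41 + $0.05 + $6.80 + $24.23 = $43.41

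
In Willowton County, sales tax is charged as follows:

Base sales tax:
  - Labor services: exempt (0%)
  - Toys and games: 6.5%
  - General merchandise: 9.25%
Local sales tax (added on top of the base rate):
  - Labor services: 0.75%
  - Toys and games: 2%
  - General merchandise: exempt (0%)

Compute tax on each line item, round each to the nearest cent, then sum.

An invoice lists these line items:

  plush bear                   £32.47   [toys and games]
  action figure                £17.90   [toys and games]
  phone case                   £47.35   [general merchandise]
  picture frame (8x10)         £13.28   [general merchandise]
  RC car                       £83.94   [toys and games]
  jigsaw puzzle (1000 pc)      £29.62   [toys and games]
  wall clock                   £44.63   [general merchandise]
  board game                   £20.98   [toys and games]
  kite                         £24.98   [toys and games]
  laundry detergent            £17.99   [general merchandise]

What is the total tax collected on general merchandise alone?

Phone case £47.35: general merchandise → 9.25% + 0% local = 9.25% → £4.38
Picture frame (8x10) £13.28: general merchandise → 9.25% + 0% local = 9.25% → £1.23
Wall clock £44.63: general merchandise → 9.25% + 0% local = 9.25% → £4.13
Laundry detergent £17.99: general merchandise → 9.25% + 0% local = 9.25% → £1.66
Tax on general merchandise = £4.38 + £1.23 + £4.13 + £1.66 = £11.40

£11.40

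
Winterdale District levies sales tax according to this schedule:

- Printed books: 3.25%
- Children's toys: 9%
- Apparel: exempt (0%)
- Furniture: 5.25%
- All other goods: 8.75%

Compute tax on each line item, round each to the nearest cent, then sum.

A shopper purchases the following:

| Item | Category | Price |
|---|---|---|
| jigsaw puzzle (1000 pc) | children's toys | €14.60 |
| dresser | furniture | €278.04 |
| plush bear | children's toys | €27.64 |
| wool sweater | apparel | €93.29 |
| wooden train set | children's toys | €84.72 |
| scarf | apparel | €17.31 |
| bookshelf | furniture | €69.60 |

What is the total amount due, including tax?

€614.87

Jigsaw puzzle (1000 pc) €14.60: children's toys → 9% → €1.31
Dresser €278.04: furniture → 5.25% → €14.60
Plush bear €27.64: children's toys → 9% → €2.49
Wool sweater €93.29: apparel → 0% → €0.00
Wooden train set €84.72: children's toys → 9% → €7.62
Scarf €17.31: apparel → 0% → €0.00
Bookshelf €69.60: furniture → 5.25% → €3.65
Subtotal = €585.20; tax = €29.67; total due = €614.87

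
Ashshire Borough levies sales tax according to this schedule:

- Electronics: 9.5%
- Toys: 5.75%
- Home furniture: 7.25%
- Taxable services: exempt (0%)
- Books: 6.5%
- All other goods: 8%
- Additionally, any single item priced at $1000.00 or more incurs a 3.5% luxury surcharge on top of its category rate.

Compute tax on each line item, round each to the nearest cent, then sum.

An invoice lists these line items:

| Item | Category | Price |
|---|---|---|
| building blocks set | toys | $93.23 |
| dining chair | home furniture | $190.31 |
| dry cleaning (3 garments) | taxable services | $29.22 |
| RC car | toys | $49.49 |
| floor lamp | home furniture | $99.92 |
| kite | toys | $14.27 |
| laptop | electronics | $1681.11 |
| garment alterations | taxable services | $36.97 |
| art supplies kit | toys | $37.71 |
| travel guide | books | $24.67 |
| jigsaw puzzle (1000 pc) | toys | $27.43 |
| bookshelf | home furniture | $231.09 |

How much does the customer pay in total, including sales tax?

Building blocks set $93.23: toys → 5.75% → $5.36
Dining chair $190.31: home furniture → 7.25% → $13.80
Dry cleaning (3 garments) $29.22: taxable services → 0% → $0.00
RC car $49.49: toys → 5.75% → $2.85
Floor lamp $99.92: home furniture → 7.25% → $7.24
Kite $14.27: toys → 5.75% → $0.82
Laptop $1681.11: electronics → 9.5% + 3.5% surcharge = 13% → $218.54
Garment alterations $36.97: taxable services → 0% → $0.00
Art supplies kit $37.71: toys → 5.75% → $2.17
Travel guide $24.67: books → 6.5% → $1.60
Jigsaw puzzle (1000 pc) $27.43: toys → 5.75% → $1.58
Bookshelf $231.09: home furniture → 7.25% → $16.75
Subtotal = $2515.42; tax = $270.71; total due = $2786.13

$2786.13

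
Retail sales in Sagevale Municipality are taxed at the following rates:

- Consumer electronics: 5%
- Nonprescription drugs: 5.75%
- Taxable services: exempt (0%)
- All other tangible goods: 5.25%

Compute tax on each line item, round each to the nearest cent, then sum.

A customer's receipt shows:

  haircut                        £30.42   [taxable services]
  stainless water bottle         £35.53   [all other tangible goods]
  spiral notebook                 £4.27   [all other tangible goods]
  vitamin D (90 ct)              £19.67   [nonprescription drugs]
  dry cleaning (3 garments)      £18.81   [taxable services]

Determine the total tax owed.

£3.22

Haircut £30.42: taxable services → 0% → £0.00
Stainless water bottle £35.53: all other tangible goods → 5.25% → £1.87
Spiral notebook £4.27: all other tangible goods → 5.25% → £0.22
Vitamin D (90 ct) £19.67: nonprescription drugs → 5.75% → £1.13
Dry cleaning (3 garments) £18.81: taxable services → 0% → £0.00
Total tax = £1.87 + £0.22 + £1.13 = £3.22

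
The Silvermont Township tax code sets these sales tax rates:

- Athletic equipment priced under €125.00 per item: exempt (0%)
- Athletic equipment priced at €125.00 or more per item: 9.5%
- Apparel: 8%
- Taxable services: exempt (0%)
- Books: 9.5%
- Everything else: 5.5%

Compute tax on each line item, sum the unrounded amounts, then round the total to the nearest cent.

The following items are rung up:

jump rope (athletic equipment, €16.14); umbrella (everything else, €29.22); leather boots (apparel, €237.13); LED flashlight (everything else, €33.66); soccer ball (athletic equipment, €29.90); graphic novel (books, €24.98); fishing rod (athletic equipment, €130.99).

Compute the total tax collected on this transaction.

Jump rope €16.14: athletic equipment, under €125.00 → 0% → €0.00
Umbrella €29.22: everything else → 5.5% → €1.6071
Leather boots €237.13: apparel → 8% → €18.9704
LED flashlight €33.66: everything else → 5.5% → €1.8513
Soccer ball €29.90: athletic equipment, under €125.00 → 0% → €0.00
Graphic novel €24.98: books → 9.5% → €2.3731
Fishing rod €130.99: athletic equipment, €125.00 or more → 9.5% → €12.44405
Unrounded tax sum = €37.24595 → €37.25

€37.25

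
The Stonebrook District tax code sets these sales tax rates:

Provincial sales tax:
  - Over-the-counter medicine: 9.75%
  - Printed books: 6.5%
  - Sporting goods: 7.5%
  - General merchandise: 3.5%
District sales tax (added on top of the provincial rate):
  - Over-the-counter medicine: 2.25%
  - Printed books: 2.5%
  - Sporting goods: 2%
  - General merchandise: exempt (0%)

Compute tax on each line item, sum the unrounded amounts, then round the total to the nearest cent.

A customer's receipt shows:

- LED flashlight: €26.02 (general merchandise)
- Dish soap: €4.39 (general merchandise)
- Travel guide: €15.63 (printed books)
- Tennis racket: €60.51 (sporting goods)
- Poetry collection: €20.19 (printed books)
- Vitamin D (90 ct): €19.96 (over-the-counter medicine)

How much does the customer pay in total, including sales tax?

LED flashlight €26.02: general merchandise → 3.5% + 0% district = 3.5% → €0.9107
Dish soap €4.39: general merchandise → 3.5% + 0% district = 3.5% → €0.15365
Travel guide €15.63: printed books → 6.5% + 2.5% district = 9% → €1.4067
Tennis racket €60.51: sporting goods → 7.5% + 2% district = 9.5% → €5.74845
Poetry collection €20.19: printed books → 6.5% + 2.5% district = 9% → €1.8171
Vitamin D (90 ct) €19.96: over-the-counter medicine → 9.75% + 2.25% district = 12% → €2.3952
Subtotal = €146.70; unrounded tax = €12.4318 → €12.43; total due = €159.13

€159.13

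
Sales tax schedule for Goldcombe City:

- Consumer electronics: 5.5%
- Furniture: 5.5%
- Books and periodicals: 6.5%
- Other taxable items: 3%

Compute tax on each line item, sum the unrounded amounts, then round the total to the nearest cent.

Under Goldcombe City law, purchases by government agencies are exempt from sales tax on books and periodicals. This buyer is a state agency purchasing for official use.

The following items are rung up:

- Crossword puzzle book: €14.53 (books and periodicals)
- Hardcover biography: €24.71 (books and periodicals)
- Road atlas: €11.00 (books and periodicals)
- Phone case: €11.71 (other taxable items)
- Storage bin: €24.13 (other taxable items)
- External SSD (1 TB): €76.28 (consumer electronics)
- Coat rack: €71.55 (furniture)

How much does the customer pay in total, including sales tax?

€243.12

Crossword puzzle book €14.53: books and periodicals, buyer-exempt → 0% → €0.00
Hardcover biography €24.71: books and periodicals, buyer-exempt → 0% → €0.00
Road atlas €11.00: books and periodicals, buyer-exempt → 0% → €0.00
Phone case €11.71: other taxable items → 3% → €0.3513
Storage bin €24.13: other taxable items → 3% → €0.7239
External SSD (1 TB) €76.28: consumer electronics → 5.5% → €4.1954
Coat rack €71.55: furniture → 5.5% → €3.93525
Subtotal = €233.91; unrounded tax = €9.20585 → €9.21; total due = €243.12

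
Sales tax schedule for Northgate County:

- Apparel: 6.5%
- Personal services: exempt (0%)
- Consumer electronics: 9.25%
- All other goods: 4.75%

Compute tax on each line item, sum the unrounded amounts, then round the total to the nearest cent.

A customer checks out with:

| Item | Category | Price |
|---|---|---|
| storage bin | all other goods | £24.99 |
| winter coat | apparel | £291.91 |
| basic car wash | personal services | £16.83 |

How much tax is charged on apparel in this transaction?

£18.97

Winter coat £291.91: apparel → 6.5% → £18.97415
Tax on apparel: unrounded sum = £18.97415 → £18.97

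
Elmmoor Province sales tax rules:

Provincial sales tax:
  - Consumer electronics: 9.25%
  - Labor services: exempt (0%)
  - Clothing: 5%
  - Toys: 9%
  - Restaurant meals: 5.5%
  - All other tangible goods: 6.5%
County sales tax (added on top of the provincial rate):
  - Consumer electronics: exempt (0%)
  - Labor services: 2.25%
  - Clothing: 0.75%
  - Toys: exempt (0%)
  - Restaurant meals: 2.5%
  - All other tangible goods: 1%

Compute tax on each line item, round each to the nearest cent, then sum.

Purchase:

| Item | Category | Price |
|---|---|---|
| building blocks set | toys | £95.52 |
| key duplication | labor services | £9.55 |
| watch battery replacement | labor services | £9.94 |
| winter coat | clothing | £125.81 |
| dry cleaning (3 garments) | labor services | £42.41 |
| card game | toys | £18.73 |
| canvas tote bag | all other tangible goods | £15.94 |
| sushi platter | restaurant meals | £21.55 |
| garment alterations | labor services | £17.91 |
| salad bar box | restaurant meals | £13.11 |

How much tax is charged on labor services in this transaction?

£1.78

Key duplication £9.55: labor services → 0% + 2.25% county = 2.25% → £0.21
Watch battery replacement £9.94: labor services → 0% + 2.25% county = 2.25% → £0.22
Dry cleaning (3 garments) £42.41: labor services → 0% + 2.25% county = 2.25% → £0.95
Garment alterations £17.91: labor services → 0% + 2.25% county = 2.25% → £0.40
Tax on labor services = £0.21 + £0.22 + £0.95 + £0.40 = £1.78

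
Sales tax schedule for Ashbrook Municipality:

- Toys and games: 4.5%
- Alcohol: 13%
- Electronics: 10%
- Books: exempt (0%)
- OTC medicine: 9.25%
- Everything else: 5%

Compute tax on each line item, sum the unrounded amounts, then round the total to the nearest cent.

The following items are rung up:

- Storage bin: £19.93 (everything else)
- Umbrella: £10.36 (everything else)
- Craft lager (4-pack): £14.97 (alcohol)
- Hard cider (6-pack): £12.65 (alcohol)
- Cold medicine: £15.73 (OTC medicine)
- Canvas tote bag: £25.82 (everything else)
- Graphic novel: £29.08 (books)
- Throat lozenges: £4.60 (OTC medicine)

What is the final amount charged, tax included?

Storage bin £19.93: everything else → 5% → £0.9965
Umbrella £10.36: everything else → 5% → £0.518
Craft lager (4-pack) £14.97: alcohol → 13% → £1.9461
Hard cider (6-pack) £12.65: alcohol → 13% → £1.6445
Cold medicine £15.73: OTC medicine → 9.25% → £1.455025
Canvas tote bag £25.82: everything else → 5% → £1.291
Graphic novel £29.08: books → 0% → £0.00
Throat lozenges £4.60: OTC medicine → 9.25% → £0.4255
Subtotal = £133.14; unrounded tax = £8.276625 → £8.28; total due = £141.42

£141.42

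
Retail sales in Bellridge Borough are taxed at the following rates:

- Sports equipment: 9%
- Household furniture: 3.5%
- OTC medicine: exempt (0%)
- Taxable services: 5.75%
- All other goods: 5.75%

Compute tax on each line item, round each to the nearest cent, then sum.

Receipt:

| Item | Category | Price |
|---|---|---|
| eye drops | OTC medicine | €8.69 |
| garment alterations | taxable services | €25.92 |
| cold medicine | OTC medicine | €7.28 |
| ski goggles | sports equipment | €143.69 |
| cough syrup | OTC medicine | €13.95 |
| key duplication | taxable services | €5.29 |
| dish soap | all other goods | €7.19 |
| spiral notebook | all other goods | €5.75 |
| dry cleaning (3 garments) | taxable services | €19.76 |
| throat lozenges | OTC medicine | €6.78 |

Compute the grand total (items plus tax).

Eye drops €8.69: OTC medicine → 0% → €0.00
Garment alterations €25.92: taxable services → 5.75% → €1.49
Cold medicine €7.28: OTC medicine → 0% → €0.00
Ski goggles €143.69: sports equipment → 9% → €12.93
Cough syrup €13.95: OTC medicine → 0% → €0.00
Key duplication €5.29: taxable services → 5.75% → €0.30
Dish soap €7.19: all other goods → 5.75% → €0.41
Spiral notebook €5.75: all other goods → 5.75% → €0.33
Dry cleaning (3 garments) €19.76: taxable services → 5.75% → €1.14
Throat lozenges €6.78: OTC medicine → 0% → €0.00
Subtotal = €244.30; tax = €16.60; total due = €260.90

€260.90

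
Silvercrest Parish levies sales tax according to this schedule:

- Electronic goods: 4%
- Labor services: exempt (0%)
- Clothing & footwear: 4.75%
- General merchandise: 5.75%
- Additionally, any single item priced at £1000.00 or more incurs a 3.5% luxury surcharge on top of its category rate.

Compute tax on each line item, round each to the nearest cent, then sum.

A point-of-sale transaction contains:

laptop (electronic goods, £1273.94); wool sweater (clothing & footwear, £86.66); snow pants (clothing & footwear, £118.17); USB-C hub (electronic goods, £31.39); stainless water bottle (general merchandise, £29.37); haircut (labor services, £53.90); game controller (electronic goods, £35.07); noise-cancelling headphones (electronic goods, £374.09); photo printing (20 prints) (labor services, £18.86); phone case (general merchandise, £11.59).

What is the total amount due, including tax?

£2158.30

Laptop £1273.94: electronic goods → 4% + 3.5% surcharge = 7.5% → £95.55
Wool sweater £86.66: clothing & footwear → 4.75% → £4.12
Snow pants £118.17: clothing & footwear → 4.75% → £5.61
USB-C hub £31.39: electronic goods → 4% → £1.26
Stainless water bottle £29.37: general merchandise → 5.75% → £1.69
Haircut £53.90: labor services → 0% → £0.00
Game controller £35.07: electronic goods → 4% → £1.40
Noise-cancelling headphones £374.09: electronic goods → 4% → £14.96
Photo printing (20 prints) £18.86: labor services → 0% → £0.00
Phone case £11.59: general merchandise → 5.75% → £0.67
Subtotal = £2033.04; tax = £125.26; total due = £2158.30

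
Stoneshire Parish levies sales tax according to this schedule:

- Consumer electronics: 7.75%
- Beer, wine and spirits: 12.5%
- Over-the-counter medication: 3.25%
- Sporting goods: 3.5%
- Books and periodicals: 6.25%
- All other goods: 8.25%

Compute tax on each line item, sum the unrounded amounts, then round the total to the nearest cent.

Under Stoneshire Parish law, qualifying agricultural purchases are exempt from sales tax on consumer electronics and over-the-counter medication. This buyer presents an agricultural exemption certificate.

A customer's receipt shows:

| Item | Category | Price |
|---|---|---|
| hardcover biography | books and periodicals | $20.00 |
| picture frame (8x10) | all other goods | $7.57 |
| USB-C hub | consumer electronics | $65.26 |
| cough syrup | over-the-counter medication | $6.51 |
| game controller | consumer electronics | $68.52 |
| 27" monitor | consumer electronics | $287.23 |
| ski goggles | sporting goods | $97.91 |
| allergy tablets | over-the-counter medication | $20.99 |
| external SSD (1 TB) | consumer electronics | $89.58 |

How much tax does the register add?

Hardcover biography $20.00: books and periodicals → 6.25% → $1.25
Picture frame (8x10) $7.57: all other goods → 8.25% → $0.624525
USB-C hub $65.26: consumer electronics, buyer-exempt → 0% → $0.00
Cough syrup $6.51: over-the-counter medication, buyer-exempt → 0% → $0.00
Game controller $68.52: consumer electronics, buyer-exempt → 0% → $0.00
27" monitor $287.23: consumer electronics, buyer-exempt → 0% → $0.00
Ski goggles $97.91: sporting goods → 3.5% → $3.42685
Allergy tablets $20.99: over-the-counter medication, buyer-exempt → 0% → $0.00
External SSD (1 TB) $89.58: consumer electronics, buyer-exempt → 0% → $0.00
Unrounded tax sum = $5.301375 → $5.30

$5.30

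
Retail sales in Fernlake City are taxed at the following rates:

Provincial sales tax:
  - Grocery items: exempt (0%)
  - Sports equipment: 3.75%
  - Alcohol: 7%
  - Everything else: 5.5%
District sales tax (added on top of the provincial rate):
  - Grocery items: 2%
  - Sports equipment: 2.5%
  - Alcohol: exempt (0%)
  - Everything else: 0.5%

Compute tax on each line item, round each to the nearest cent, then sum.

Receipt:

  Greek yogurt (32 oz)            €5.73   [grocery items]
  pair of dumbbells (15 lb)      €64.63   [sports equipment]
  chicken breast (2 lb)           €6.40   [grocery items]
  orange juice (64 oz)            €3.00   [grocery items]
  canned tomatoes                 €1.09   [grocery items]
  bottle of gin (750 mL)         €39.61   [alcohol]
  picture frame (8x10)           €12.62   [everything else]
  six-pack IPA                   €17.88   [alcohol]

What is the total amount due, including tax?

Greek yogurt (32 oz) €5.73: grocery items → 0% + 2% district = 2% → €0.11
Pair of dumbbells (15 lb) €64.63: sports equipment → 3.75% + 2.5% district = 6.25% → €4.04
Chicken breast (2 lb) €6.40: grocery items → 0% + 2% district = 2% → €0.13
Orange juice (64 oz) €3.00: grocery items → 0% + 2% district = 2% → €0.06
Canned tomatoes €1.09: grocery items → 0% + 2% district = 2% → €0.02
Bottle of gin (750 mL) €39.61: alcohol → 7% + 0% district = 7% → €2.77
Picture frame (8x10) €12.62: everything else → 5.5% + 0.5% district = 6% → €0.76
Six-pack IPA €17.88: alcohol → 7% + 0% district = 7% → €1.25
Subtotal = €150.96; tax = €9.14; total due = €160.10

€160.10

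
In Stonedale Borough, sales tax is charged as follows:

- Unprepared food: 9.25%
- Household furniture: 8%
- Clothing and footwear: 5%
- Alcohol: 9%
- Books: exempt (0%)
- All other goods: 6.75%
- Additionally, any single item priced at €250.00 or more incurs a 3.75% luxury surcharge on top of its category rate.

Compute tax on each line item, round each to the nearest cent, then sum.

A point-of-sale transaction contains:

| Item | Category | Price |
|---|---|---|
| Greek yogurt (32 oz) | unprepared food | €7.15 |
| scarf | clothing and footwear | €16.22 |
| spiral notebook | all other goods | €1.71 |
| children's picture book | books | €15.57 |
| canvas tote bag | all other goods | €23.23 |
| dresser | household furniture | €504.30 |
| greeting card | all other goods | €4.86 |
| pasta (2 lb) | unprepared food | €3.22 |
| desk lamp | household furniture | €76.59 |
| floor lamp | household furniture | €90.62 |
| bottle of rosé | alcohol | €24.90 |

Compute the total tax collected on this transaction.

Greek yogurt (32 oz) €7.15: unprepared food → 9.25% → €0.66
Scarf €16.22: clothing and footwear → 5% → €0.81
Spiral notebook €1.71: all other goods → 6.75% → €0.12
Children's picture book €15.57: books → 0% → €0.00
Canvas tote bag €23.23: all other goods → 6.75% → €1.57
Dresser €504.30: household furniture → 8% + 3.75% surcharge = 11.75% → €59.26
Greeting card €4.86: all other goods → 6.75% → €0.33
Pasta (2 lb) €3.22: unprepared food → 9.25% → €0.30
Desk lamp €76.59: household furniture → 8% → €6.13
Floor lamp €90.62: household furniture → 8% → €7.25
Bottle of rosé €24.90: alcohol → 9% → €2.24
Total tax = €0.66 + €0.81 + €0.12 + €1.57 + €59.26 + €0.33 + €0.30 + €6.13 + €7.25 + €2.24 = €78.67

€78.67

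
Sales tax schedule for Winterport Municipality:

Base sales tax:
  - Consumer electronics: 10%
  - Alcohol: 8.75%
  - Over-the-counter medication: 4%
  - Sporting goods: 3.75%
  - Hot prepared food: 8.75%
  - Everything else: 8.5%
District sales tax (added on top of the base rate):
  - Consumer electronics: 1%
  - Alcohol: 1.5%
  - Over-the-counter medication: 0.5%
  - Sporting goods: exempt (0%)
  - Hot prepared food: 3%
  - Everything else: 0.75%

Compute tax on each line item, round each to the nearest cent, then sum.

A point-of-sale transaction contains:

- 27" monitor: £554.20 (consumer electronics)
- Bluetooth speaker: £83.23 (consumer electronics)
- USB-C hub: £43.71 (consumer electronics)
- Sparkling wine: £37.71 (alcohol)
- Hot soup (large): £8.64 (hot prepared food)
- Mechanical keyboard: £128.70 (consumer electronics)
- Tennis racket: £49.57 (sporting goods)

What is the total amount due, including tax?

27" monitor £554.20: consumer electronics → 10% + 1% district = 11% → £60.96
Bluetooth speaker £83.23: consumer electronics → 10% + 1% district = 11% → £9.16
USB-C hub £43.71: consumer electronics → 10% + 1% district = 11% → £4.81
Sparkling wine £37.71: alcohol → 8.75% + 1.5% district = 10.25% → £3.87
Hot soup (large) £8.64: hot prepared food → 8.75% + 3% district = 11.75% → £1.02
Mechanical keyboard £128.70: consumer electronics → 10% + 1% district = 11% → £14.16
Tennis racket £49.57: sporting goods → 3.75% + 0% district = 3.75% → £1.86
Subtotal = £905.76; tax = £95.84; total due = £1001.60

£1001.60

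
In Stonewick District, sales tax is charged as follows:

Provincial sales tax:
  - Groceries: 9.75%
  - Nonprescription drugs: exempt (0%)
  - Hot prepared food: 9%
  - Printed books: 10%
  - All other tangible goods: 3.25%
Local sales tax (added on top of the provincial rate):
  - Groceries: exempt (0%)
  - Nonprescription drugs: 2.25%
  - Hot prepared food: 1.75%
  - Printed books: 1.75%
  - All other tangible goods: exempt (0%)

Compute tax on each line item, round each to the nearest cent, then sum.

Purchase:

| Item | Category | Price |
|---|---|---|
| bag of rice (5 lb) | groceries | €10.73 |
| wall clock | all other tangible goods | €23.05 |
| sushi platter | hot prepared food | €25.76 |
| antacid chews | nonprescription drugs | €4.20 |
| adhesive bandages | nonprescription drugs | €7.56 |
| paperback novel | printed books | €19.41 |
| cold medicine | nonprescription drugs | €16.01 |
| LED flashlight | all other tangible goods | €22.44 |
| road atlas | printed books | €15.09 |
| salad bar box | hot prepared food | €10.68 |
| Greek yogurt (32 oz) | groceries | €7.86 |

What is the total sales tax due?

€11.89

Bag of rice (5 lb) €10.73: groceries → 9.75% + 0% local = 9.75% → €1.05
Wall clock €23.05: all other tangible goods → 3.25% + 0% local = 3.25% → €0.75
Sushi platter €25.76: hot prepared food → 9% + 1.75% local = 10.75% → €2.77
Antacid chews €4.20: nonprescription drugs → 0% + 2.25% local = 2.25% → €0.09
Adhesive bandages €7.56: nonprescription drugs → 0% + 2.25% local = 2.25% → €0.17
Paperback novel €19.41: printed books → 10% + 1.75% local = 11.75% → €2.28
Cold medicine €16.01: nonprescription drugs → 0% + 2.25% local = 2.25% → €0.36
LED flashlight €22.44: all other tangible goods → 3.25% + 0% local = 3.25% → €0.73
Road atlas €15.09: printed books → 10% + 1.75% local = 11.75% → €1.77
Salad bar box €10.68: hot prepared food → 9% + 1.75% local = 10.75% → €1.15
Greek yogurt (32 oz) €7.86: groceries → 9.75% + 0% local = 9.75% → €0.77
Total tax = €1.05 + €0.75 + €2.77 + €0.09 + €0.17 + €2.28 + €0.36 + €0.73 + €1.77 + €1.15 + €0.77 = €11.89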